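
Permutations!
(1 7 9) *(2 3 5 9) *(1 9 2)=(9)(1 7)(2 3 5)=[0, 7, 3, 5, 4, 2, 6, 1, 8, 9]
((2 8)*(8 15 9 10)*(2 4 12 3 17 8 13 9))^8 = ((2 15)(3 17 8 4 12)(9 10 13))^8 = (3 4 17 12 8)(9 13 10)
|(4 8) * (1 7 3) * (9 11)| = 6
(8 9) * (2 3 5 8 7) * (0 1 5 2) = (0 1 5 8 9 7)(2 3) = [1, 5, 3, 2, 4, 8, 6, 0, 9, 7]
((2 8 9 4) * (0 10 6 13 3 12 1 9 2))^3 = ((0 10 6 13 3 12 1 9 4)(2 8))^3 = (0 13 1)(2 8)(3 9 10)(4 6 12)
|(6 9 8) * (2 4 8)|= 5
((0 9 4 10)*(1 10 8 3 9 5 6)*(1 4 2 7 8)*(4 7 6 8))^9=((0 5 8 3 9 2 6 7 4 1 10))^9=(0 1 7 2 3 5 10 4 6 9 8)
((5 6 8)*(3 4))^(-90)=((3 4)(5 6 8))^(-90)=(8)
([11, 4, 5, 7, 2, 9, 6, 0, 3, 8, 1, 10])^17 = (0 5 11 9 10 8 1 3 4 7 2)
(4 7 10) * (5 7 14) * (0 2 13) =(0 2 13)(4 14 5 7 10) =[2, 1, 13, 3, 14, 7, 6, 10, 8, 9, 4, 11, 12, 0, 5]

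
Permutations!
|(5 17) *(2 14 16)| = |(2 14 16)(5 17)| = 6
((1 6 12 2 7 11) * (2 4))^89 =((1 6 12 4 2 7 11))^89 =(1 7 4 6 11 2 12)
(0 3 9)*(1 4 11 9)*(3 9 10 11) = (0 9)(1 4 3)(10 11) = [9, 4, 2, 1, 3, 5, 6, 7, 8, 0, 11, 10]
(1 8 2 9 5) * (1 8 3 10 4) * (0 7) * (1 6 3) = (0 7)(2 9 5 8)(3 10 4 6) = [7, 1, 9, 10, 6, 8, 3, 0, 2, 5, 4]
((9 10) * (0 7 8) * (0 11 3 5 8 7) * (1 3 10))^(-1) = ((1 3 5 8 11 10 9))^(-1) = (1 9 10 11 8 5 3)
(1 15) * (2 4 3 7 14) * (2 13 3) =[0, 15, 4, 7, 2, 5, 6, 14, 8, 9, 10, 11, 12, 3, 13, 1] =(1 15)(2 4)(3 7 14 13)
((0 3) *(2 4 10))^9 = (10)(0 3)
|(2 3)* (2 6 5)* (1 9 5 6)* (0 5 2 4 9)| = 7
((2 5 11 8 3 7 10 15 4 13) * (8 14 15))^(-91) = ((2 5 11 14 15 4 13)(3 7 10 8))^(-91) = (15)(3 7 10 8)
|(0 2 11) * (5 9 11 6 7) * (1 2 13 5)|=20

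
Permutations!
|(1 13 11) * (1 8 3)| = 5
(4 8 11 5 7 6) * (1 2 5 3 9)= (1 2 5 7 6 4 8 11 3 9)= [0, 2, 5, 9, 8, 7, 4, 6, 11, 1, 10, 3]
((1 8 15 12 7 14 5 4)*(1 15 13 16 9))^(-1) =(1 9 16 13 8)(4 5 14 7 12 15)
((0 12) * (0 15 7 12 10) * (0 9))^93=((0 10 9)(7 12 15))^93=(15)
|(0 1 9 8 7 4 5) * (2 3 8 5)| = |(0 1 9 5)(2 3 8 7 4)| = 20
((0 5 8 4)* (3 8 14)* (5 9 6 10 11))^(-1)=(0 4 8 3 14 5 11 10 6 9)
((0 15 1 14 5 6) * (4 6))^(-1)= (0 6 4 5 14 1 15)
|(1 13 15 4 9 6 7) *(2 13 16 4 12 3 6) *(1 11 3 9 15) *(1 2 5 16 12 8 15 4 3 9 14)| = 42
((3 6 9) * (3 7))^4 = (9)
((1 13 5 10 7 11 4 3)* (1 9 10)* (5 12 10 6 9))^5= ((1 13 12 10 7 11 4 3 5)(6 9))^5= (1 11 13 4 12 3 10 5 7)(6 9)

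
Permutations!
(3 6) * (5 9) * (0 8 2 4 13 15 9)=(0 8 2 4 13 15 9 5)(3 6)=[8, 1, 4, 6, 13, 0, 3, 7, 2, 5, 10, 11, 12, 15, 14, 9]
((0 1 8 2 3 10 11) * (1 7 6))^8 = ((0 7 6 1 8 2 3 10 11))^8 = (0 11 10 3 2 8 1 6 7)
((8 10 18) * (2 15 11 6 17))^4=(2 17 6 11 15)(8 10 18)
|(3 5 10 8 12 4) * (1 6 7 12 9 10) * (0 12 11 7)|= 42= |(0 12 4 3 5 1 6)(7 11)(8 9 10)|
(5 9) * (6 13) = (5 9)(6 13) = [0, 1, 2, 3, 4, 9, 13, 7, 8, 5, 10, 11, 12, 6]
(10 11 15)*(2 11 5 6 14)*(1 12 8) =(1 12 8)(2 11 15 10 5 6 14) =[0, 12, 11, 3, 4, 6, 14, 7, 1, 9, 5, 15, 8, 13, 2, 10]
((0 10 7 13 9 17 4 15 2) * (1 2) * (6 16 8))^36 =((0 10 7 13 9 17 4 15 1 2)(6 16 8))^36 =(0 4 7 1 9)(2 17 10 15 13)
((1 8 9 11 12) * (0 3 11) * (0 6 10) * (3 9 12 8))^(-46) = ((0 9 6 10)(1 3 11 8 12))^(-46) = (0 6)(1 12 8 11 3)(9 10)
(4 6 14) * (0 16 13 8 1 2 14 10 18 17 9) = (0 16 13 8 1 2 14 4 6 10 18 17 9) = [16, 2, 14, 3, 6, 5, 10, 7, 1, 0, 18, 11, 12, 8, 4, 15, 13, 9, 17]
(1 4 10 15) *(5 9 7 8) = (1 4 10 15)(5 9 7 8) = [0, 4, 2, 3, 10, 9, 6, 8, 5, 7, 15, 11, 12, 13, 14, 1]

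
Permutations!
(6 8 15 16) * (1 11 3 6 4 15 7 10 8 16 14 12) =(1 11 3 6 16 4 15 14 12)(7 10 8) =[0, 11, 2, 6, 15, 5, 16, 10, 7, 9, 8, 3, 1, 13, 12, 14, 4]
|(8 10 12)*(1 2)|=|(1 2)(8 10 12)|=6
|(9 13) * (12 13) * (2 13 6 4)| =|(2 13 9 12 6 4)| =6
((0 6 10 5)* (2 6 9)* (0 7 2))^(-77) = ((0 9)(2 6 10 5 7))^(-77) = (0 9)(2 5 6 7 10)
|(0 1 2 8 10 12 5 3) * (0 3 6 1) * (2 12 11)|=4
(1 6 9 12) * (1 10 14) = [0, 6, 2, 3, 4, 5, 9, 7, 8, 12, 14, 11, 10, 13, 1] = (1 6 9 12 10 14)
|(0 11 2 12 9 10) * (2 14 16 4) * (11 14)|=8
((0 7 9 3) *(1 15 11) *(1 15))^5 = ((0 7 9 3)(11 15))^5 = (0 7 9 3)(11 15)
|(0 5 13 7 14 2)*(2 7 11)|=10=|(0 5 13 11 2)(7 14)|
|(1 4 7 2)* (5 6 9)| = 12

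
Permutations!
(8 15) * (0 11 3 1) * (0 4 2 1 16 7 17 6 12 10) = (0 11 3 16 7 17 6 12 10)(1 4 2)(8 15) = [11, 4, 1, 16, 2, 5, 12, 17, 15, 9, 0, 3, 10, 13, 14, 8, 7, 6]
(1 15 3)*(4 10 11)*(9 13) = (1 15 3)(4 10 11)(9 13) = [0, 15, 2, 1, 10, 5, 6, 7, 8, 13, 11, 4, 12, 9, 14, 3]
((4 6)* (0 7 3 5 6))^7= (0 7 3 5 6 4)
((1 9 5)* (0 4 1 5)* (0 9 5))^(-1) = (9)(0 5 1 4)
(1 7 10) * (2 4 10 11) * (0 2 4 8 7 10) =(0 2 8 7 11 4)(1 10) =[2, 10, 8, 3, 0, 5, 6, 11, 7, 9, 1, 4]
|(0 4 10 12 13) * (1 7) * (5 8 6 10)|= 8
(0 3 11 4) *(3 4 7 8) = (0 4)(3 11 7 8) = [4, 1, 2, 11, 0, 5, 6, 8, 3, 9, 10, 7]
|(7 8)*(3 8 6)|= |(3 8 7 6)|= 4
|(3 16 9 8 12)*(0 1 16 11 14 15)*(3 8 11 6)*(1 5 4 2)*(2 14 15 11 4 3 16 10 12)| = 10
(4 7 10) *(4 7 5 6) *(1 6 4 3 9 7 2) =(1 6 3 9 7 10 2)(4 5) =[0, 6, 1, 9, 5, 4, 3, 10, 8, 7, 2]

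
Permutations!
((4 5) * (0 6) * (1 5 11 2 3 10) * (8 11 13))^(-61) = ((0 6)(1 5 4 13 8 11 2 3 10))^(-61) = (0 6)(1 4 8 2 10 5 13 11 3)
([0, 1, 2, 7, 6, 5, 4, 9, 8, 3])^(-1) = [0, 1, 2, 9, 6, 5, 4, 3, 8, 7]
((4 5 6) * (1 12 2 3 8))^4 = ((1 12 2 3 8)(4 5 6))^4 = (1 8 3 2 12)(4 5 6)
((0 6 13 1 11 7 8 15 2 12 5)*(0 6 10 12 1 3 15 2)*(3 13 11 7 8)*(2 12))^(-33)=(0 2 7 15 10 1 3)(5 11 12 6 8)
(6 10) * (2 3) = (2 3)(6 10) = [0, 1, 3, 2, 4, 5, 10, 7, 8, 9, 6]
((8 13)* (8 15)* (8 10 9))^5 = (15)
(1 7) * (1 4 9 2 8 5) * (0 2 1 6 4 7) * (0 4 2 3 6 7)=(0 3 6 2 8 5 7)(1 4 9)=[3, 4, 8, 6, 9, 7, 2, 0, 5, 1]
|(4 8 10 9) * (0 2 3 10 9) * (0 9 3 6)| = |(0 2 6)(3 10 9 4 8)| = 15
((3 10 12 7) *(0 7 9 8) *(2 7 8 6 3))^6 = ((0 8)(2 7)(3 10 12 9 6))^6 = (3 10 12 9 6)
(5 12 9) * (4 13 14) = [0, 1, 2, 3, 13, 12, 6, 7, 8, 5, 10, 11, 9, 14, 4] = (4 13 14)(5 12 9)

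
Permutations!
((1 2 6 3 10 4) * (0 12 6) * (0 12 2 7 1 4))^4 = (0 3 12)(2 10 6)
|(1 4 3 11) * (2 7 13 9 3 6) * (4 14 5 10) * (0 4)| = 13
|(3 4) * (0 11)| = 2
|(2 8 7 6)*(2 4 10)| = 6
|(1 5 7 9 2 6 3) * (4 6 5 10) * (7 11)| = 5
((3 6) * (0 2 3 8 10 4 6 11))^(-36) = ((0 2 3 11)(4 6 8 10))^(-36) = (11)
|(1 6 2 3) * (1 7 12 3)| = |(1 6 2)(3 7 12)| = 3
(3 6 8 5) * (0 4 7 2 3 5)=(0 4 7 2 3 6 8)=[4, 1, 3, 6, 7, 5, 8, 2, 0]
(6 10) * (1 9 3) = (1 9 3)(6 10) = [0, 9, 2, 1, 4, 5, 10, 7, 8, 3, 6]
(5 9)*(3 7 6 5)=(3 7 6 5 9)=[0, 1, 2, 7, 4, 9, 5, 6, 8, 3]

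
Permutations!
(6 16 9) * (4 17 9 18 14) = (4 17 9 6 16 18 14) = [0, 1, 2, 3, 17, 5, 16, 7, 8, 6, 10, 11, 12, 13, 4, 15, 18, 9, 14]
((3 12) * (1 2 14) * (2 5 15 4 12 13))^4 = ((1 5 15 4 12 3 13 2 14))^4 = (1 12 14 4 2 15 13 5 3)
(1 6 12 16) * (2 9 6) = (1 2 9 6 12 16) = [0, 2, 9, 3, 4, 5, 12, 7, 8, 6, 10, 11, 16, 13, 14, 15, 1]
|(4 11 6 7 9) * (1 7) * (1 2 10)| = |(1 7 9 4 11 6 2 10)| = 8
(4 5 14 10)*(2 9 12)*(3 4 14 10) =(2 9 12)(3 4 5 10 14) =[0, 1, 9, 4, 5, 10, 6, 7, 8, 12, 14, 11, 2, 13, 3]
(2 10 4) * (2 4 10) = (10) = [0, 1, 2, 3, 4, 5, 6, 7, 8, 9, 10]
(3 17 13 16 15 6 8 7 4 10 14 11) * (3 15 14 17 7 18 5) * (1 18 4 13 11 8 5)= (1 18)(3 7 13 16 14 8 4 10 17 11 15 6 5)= [0, 18, 2, 7, 10, 3, 5, 13, 4, 9, 17, 15, 12, 16, 8, 6, 14, 11, 1]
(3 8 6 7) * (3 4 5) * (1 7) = (1 7 4 5 3 8 6) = [0, 7, 2, 8, 5, 3, 1, 4, 6]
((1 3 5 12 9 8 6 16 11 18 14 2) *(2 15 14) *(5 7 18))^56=(1 3 7 18 2)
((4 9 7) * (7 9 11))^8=(4 7 11)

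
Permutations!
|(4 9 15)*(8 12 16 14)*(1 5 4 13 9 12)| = 21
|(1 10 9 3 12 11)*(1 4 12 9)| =|(1 10)(3 9)(4 12 11)| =6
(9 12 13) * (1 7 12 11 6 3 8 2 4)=(1 7 12 13 9 11 6 3 8 2 4)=[0, 7, 4, 8, 1, 5, 3, 12, 2, 11, 10, 6, 13, 9]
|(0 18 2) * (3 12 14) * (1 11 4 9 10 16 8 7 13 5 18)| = |(0 1 11 4 9 10 16 8 7 13 5 18 2)(3 12 14)| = 39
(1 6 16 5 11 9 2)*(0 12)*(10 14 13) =(0 12)(1 6 16 5 11 9 2)(10 14 13) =[12, 6, 1, 3, 4, 11, 16, 7, 8, 2, 14, 9, 0, 10, 13, 15, 5]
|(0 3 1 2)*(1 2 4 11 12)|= 12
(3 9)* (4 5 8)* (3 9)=(9)(4 5 8)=[0, 1, 2, 3, 5, 8, 6, 7, 4, 9]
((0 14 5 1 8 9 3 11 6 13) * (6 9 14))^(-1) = (0 13 6)(1 5 14 8)(3 9 11)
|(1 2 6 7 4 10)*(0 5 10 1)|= 15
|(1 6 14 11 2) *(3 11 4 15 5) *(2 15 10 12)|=28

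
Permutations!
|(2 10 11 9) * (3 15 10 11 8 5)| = 15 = |(2 11 9)(3 15 10 8 5)|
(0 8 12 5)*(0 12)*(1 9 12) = (0 8)(1 9 12 5) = [8, 9, 2, 3, 4, 1, 6, 7, 0, 12, 10, 11, 5]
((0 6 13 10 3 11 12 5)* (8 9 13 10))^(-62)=((0 6 10 3 11 12 5)(8 9 13))^(-62)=(0 6 10 3 11 12 5)(8 9 13)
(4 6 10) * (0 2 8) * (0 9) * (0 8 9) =(0 2 9 8)(4 6 10) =[2, 1, 9, 3, 6, 5, 10, 7, 0, 8, 4]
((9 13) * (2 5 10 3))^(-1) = (2 3 10 5)(9 13)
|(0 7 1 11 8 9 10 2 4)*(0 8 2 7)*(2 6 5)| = 10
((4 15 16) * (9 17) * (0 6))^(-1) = ((0 6)(4 15 16)(9 17))^(-1) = (0 6)(4 16 15)(9 17)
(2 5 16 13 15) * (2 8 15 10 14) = [0, 1, 5, 3, 4, 16, 6, 7, 15, 9, 14, 11, 12, 10, 2, 8, 13] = (2 5 16 13 10 14)(8 15)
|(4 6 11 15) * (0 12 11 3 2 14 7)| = 10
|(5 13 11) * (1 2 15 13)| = 6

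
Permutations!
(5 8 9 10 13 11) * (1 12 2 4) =(1 12 2 4)(5 8 9 10 13 11) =[0, 12, 4, 3, 1, 8, 6, 7, 9, 10, 13, 5, 2, 11]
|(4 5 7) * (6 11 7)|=|(4 5 6 11 7)|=5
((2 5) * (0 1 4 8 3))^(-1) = (0 3 8 4 1)(2 5) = ((0 1 4 8 3)(2 5))^(-1)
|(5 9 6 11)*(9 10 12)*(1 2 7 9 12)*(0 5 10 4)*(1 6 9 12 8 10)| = |(0 5 4)(1 2 7 12 8 10 6 11)| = 24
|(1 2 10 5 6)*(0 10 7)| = |(0 10 5 6 1 2 7)| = 7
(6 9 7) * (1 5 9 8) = [0, 5, 2, 3, 4, 9, 8, 6, 1, 7] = (1 5 9 7 6 8)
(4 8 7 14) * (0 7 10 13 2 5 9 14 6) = (0 7 6)(2 5 9 14 4 8 10 13) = [7, 1, 5, 3, 8, 9, 0, 6, 10, 14, 13, 11, 12, 2, 4]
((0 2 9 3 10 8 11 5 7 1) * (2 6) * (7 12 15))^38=((0 6 2 9 3 10 8 11 5 12 15 7 1))^38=(0 1 7 15 12 5 11 8 10 3 9 2 6)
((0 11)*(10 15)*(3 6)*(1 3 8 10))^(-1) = (0 11)(1 15 10 8 6 3)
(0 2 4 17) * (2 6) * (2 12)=(0 6 12 2 4 17)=[6, 1, 4, 3, 17, 5, 12, 7, 8, 9, 10, 11, 2, 13, 14, 15, 16, 0]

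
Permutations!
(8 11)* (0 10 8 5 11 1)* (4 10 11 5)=(0 11 4 10 8 1)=[11, 0, 2, 3, 10, 5, 6, 7, 1, 9, 8, 4]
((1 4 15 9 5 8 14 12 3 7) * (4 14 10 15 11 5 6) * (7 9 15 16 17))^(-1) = (1 7 17 16 10 8 5 11 4 6 9 3 12 14)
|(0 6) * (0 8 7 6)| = 3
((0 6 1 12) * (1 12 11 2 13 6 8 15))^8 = (0 12 6 13 2 11 1 15 8)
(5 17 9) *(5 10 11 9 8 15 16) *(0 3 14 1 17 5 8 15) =(0 3 14 1 17 15 16 8)(9 10 11) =[3, 17, 2, 14, 4, 5, 6, 7, 0, 10, 11, 9, 12, 13, 1, 16, 8, 15]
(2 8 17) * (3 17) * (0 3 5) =[3, 1, 8, 17, 4, 0, 6, 7, 5, 9, 10, 11, 12, 13, 14, 15, 16, 2] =(0 3 17 2 8 5)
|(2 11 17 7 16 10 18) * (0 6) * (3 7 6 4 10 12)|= |(0 4 10 18 2 11 17 6)(3 7 16 12)|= 8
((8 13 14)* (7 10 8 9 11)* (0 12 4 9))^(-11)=(0 14 13 8 10 7 11 9 4 12)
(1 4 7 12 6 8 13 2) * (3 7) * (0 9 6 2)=(0 9 6 8 13)(1 4 3 7 12 2)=[9, 4, 1, 7, 3, 5, 8, 12, 13, 6, 10, 11, 2, 0]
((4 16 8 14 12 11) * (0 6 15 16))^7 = (0 11 14 16 6 4 12 8 15)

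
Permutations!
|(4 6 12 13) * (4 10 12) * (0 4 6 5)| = |(0 4 5)(10 12 13)| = 3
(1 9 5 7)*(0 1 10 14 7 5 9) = (0 1)(7 10 14) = [1, 0, 2, 3, 4, 5, 6, 10, 8, 9, 14, 11, 12, 13, 7]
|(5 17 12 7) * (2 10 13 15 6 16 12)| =|(2 10 13 15 6 16 12 7 5 17)| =10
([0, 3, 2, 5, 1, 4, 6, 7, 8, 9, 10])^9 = [0, 3, 2, 5, 1, 4, 6, 7, 8, 9, 10]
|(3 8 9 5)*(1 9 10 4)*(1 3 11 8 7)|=|(1 9 5 11 8 10 4 3 7)|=9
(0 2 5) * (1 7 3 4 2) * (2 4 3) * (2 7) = (7)(0 1 2 5) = [1, 2, 5, 3, 4, 0, 6, 7]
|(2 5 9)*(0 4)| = |(0 4)(2 5 9)| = 6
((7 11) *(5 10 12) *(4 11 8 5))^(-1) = (4 12 10 5 8 7 11)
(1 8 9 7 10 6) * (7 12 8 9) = (1 9 12 8 7 10 6) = [0, 9, 2, 3, 4, 5, 1, 10, 7, 12, 6, 11, 8]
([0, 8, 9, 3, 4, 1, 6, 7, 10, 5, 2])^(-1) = [0, 5, 10, 3, 4, 9, 6, 7, 1, 2, 8]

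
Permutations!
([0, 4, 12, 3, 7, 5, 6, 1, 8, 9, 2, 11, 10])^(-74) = (1 4 7)(2 12 10)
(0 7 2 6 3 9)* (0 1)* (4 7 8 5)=(0 8 5 4 7 2 6 3 9 1)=[8, 0, 6, 9, 7, 4, 3, 2, 5, 1]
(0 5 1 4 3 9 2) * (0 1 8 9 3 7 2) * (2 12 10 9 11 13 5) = (0 2 1 4 7 12 10 9)(5 8 11 13) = [2, 4, 1, 3, 7, 8, 6, 12, 11, 0, 9, 13, 10, 5]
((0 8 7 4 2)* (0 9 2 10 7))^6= ((0 8)(2 9)(4 10 7))^6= (10)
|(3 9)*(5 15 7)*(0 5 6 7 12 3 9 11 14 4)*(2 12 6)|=|(0 5 15 6 7 2 12 3 11 14 4)|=11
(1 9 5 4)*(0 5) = (0 5 4 1 9) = [5, 9, 2, 3, 1, 4, 6, 7, 8, 0]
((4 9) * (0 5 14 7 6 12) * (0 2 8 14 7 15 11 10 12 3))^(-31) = ((0 5 7 6 3)(2 8 14 15 11 10 12)(4 9))^(-31) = (0 3 6 7 5)(2 11 8 10 14 12 15)(4 9)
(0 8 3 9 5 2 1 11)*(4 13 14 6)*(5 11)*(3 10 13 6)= [8, 5, 1, 9, 6, 2, 4, 7, 10, 11, 13, 0, 12, 14, 3]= (0 8 10 13 14 3 9 11)(1 5 2)(4 6)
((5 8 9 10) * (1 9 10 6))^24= (10)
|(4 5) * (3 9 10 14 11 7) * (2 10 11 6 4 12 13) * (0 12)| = 36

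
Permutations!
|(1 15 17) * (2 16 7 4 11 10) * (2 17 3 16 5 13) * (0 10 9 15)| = 84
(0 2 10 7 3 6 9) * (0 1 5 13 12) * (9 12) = (0 2 10 7 3 6 12)(1 5 13 9) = [2, 5, 10, 6, 4, 13, 12, 3, 8, 1, 7, 11, 0, 9]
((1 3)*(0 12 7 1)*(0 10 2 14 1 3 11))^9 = (14)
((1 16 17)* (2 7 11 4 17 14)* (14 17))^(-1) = ((1 16 17)(2 7 11 4 14))^(-1) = (1 17 16)(2 14 4 11 7)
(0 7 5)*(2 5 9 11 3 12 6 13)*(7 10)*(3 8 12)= (0 10 7 9 11 8 12 6 13 2 5)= [10, 1, 5, 3, 4, 0, 13, 9, 12, 11, 7, 8, 6, 2]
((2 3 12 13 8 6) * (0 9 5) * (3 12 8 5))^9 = (13)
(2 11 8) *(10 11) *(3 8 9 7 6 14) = [0, 1, 10, 8, 4, 5, 14, 6, 2, 7, 11, 9, 12, 13, 3] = (2 10 11 9 7 6 14 3 8)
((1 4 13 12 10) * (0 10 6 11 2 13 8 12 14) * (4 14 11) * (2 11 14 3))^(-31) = (0 2 10 13 1 14 3)(4 8 12 6)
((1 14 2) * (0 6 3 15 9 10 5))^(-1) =((0 6 3 15 9 10 5)(1 14 2))^(-1) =(0 5 10 9 15 3 6)(1 2 14)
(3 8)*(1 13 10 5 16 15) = (1 13 10 5 16 15)(3 8) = [0, 13, 2, 8, 4, 16, 6, 7, 3, 9, 5, 11, 12, 10, 14, 1, 15]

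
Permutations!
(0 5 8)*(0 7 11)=[5, 1, 2, 3, 4, 8, 6, 11, 7, 9, 10, 0]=(0 5 8 7 11)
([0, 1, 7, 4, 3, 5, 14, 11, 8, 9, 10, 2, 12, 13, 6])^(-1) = [0, 1, 11, 4, 3, 5, 14, 2, 8, 9, 10, 7, 12, 13, 6]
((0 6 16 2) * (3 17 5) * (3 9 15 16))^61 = ((0 6 3 17 5 9 15 16 2))^61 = (0 16 9 17 6 2 15 5 3)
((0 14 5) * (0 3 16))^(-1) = (0 16 3 5 14)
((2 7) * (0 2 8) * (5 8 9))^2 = (0 7 5)(2 9 8)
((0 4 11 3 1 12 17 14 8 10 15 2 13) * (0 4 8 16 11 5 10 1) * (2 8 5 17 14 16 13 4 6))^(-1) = (0 3 11 16 17 4 2 6 13 14 12 1 8 15 10 5)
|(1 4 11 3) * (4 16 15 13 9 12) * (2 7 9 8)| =|(1 16 15 13 8 2 7 9 12 4 11 3)| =12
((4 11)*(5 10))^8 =(11)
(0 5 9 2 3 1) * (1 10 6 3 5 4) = (0 4 1)(2 5 9)(3 10 6) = [4, 0, 5, 10, 1, 9, 3, 7, 8, 2, 6]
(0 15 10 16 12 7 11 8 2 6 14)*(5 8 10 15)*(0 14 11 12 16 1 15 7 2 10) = [5, 15, 6, 3, 4, 8, 11, 12, 10, 9, 1, 0, 2, 13, 14, 7, 16] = (16)(0 5 8 10 1 15 7 12 2 6 11)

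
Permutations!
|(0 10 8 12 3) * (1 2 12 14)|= 8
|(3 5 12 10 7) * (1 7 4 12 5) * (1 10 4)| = |(1 7 3 10)(4 12)| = 4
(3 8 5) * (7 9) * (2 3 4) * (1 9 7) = (1 9)(2 3 8 5 4) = [0, 9, 3, 8, 2, 4, 6, 7, 5, 1]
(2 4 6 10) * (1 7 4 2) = (1 7 4 6 10) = [0, 7, 2, 3, 6, 5, 10, 4, 8, 9, 1]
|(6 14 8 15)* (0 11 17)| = 12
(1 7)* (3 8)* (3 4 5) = (1 7)(3 8 4 5) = [0, 7, 2, 8, 5, 3, 6, 1, 4]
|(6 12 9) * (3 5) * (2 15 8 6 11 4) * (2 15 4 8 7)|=|(2 4 15 7)(3 5)(6 12 9 11 8)|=20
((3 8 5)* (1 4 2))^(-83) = (1 4 2)(3 8 5)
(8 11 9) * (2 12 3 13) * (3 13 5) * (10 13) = [0, 1, 12, 5, 4, 3, 6, 7, 11, 8, 13, 9, 10, 2] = (2 12 10 13)(3 5)(8 11 9)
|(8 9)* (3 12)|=2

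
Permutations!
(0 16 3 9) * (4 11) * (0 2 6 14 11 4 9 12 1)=(0 16 3 12 1)(2 6 14 11 9)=[16, 0, 6, 12, 4, 5, 14, 7, 8, 2, 10, 9, 1, 13, 11, 15, 3]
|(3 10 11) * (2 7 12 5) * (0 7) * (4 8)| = |(0 7 12 5 2)(3 10 11)(4 8)| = 30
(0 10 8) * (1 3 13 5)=[10, 3, 2, 13, 4, 1, 6, 7, 0, 9, 8, 11, 12, 5]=(0 10 8)(1 3 13 5)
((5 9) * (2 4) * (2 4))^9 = (5 9)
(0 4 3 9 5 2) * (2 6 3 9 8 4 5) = (0 5 6 3 8 4 9 2) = [5, 1, 0, 8, 9, 6, 3, 7, 4, 2]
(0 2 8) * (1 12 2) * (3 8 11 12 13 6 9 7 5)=(0 1 13 6 9 7 5 3 8)(2 11 12)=[1, 13, 11, 8, 4, 3, 9, 5, 0, 7, 10, 12, 2, 6]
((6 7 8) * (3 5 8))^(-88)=(3 8 7 5 6)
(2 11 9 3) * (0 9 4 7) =(0 9 3 2 11 4 7) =[9, 1, 11, 2, 7, 5, 6, 0, 8, 3, 10, 4]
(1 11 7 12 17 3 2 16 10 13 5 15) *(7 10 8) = (1 11 10 13 5 15)(2 16 8 7 12 17 3) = [0, 11, 16, 2, 4, 15, 6, 12, 7, 9, 13, 10, 17, 5, 14, 1, 8, 3]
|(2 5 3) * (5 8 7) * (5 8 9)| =4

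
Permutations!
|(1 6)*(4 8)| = 2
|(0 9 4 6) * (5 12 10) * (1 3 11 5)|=|(0 9 4 6)(1 3 11 5 12 10)|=12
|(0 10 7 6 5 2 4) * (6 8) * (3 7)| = |(0 10 3 7 8 6 5 2 4)| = 9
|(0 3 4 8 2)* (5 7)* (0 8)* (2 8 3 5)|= |(8)(0 5 7 2 3 4)|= 6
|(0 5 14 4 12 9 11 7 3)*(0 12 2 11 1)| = |(0 5 14 4 2 11 7 3 12 9 1)| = 11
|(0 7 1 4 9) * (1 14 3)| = 7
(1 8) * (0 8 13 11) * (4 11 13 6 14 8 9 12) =(0 9 12 4 11)(1 6 14 8) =[9, 6, 2, 3, 11, 5, 14, 7, 1, 12, 10, 0, 4, 13, 8]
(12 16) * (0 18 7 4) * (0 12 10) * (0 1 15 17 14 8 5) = (0 18 7 4 12 16 10 1 15 17 14 8 5) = [18, 15, 2, 3, 12, 0, 6, 4, 5, 9, 1, 11, 16, 13, 8, 17, 10, 14, 7]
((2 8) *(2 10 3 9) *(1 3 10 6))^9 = (10)(1 2)(3 8)(6 9)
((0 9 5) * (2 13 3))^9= (13)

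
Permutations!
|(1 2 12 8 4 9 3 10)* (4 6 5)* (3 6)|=|(1 2 12 8 3 10)(4 9 6 5)|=12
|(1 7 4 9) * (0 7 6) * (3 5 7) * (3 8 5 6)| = |(0 8 5 7 4 9 1 3 6)| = 9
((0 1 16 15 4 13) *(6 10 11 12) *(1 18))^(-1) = ((0 18 1 16 15 4 13)(6 10 11 12))^(-1) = (0 13 4 15 16 1 18)(6 12 11 10)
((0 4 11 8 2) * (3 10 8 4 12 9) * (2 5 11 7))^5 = ((0 12 9 3 10 8 5 11 4 7 2))^5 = (0 8 2 10 7 3 4 9 11 12 5)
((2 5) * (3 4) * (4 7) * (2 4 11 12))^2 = (2 4 7 12 5 3 11)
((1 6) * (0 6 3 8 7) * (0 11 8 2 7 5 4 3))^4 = ((0 6 1)(2 7 11 8 5 4 3))^4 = (0 6 1)(2 5 7 4 11 3 8)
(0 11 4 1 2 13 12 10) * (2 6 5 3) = (0 11 4 1 6 5 3 2 13 12 10) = [11, 6, 13, 2, 1, 3, 5, 7, 8, 9, 0, 4, 10, 12]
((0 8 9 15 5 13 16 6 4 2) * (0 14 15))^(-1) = (0 9 8)(2 4 6 16 13 5 15 14)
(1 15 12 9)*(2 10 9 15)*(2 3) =(1 3 2 10 9)(12 15) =[0, 3, 10, 2, 4, 5, 6, 7, 8, 1, 9, 11, 15, 13, 14, 12]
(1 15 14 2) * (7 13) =(1 15 14 2)(7 13) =[0, 15, 1, 3, 4, 5, 6, 13, 8, 9, 10, 11, 12, 7, 2, 14]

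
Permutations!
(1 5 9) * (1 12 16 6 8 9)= (1 5)(6 8 9 12 16)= [0, 5, 2, 3, 4, 1, 8, 7, 9, 12, 10, 11, 16, 13, 14, 15, 6]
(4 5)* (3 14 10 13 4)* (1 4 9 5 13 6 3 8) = (1 4 13 9 5 8)(3 14 10 6) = [0, 4, 2, 14, 13, 8, 3, 7, 1, 5, 6, 11, 12, 9, 10]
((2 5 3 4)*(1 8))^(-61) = (1 8)(2 4 3 5)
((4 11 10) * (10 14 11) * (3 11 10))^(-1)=(3 4 10 14 11)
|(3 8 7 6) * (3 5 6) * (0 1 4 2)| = |(0 1 4 2)(3 8 7)(5 6)| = 12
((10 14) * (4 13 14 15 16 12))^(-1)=(4 12 16 15 10 14 13)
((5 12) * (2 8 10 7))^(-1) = (2 7 10 8)(5 12)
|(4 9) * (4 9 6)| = 2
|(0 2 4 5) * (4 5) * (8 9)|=|(0 2 5)(8 9)|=6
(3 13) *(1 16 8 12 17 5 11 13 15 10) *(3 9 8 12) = [0, 16, 2, 15, 4, 11, 6, 7, 3, 8, 1, 13, 17, 9, 14, 10, 12, 5] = (1 16 12 17 5 11 13 9 8 3 15 10)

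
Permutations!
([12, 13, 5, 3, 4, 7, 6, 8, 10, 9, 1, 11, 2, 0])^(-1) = (0 13 1 10 8 7 5 2 12)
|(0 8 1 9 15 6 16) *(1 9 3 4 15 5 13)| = 11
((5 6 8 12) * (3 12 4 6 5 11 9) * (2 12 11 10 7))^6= ((2 12 10 7)(3 11 9)(4 6 8))^6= (2 10)(7 12)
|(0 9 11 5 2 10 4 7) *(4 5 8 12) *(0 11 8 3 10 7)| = 30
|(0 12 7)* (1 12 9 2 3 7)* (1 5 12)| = 10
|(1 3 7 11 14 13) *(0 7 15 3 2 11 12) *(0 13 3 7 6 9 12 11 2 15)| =11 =|(0 6 9 12 13 1 15 7 11 14 3)|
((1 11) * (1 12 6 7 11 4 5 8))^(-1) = (1 8 5 4)(6 12 11 7)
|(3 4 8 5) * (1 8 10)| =|(1 8 5 3 4 10)| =6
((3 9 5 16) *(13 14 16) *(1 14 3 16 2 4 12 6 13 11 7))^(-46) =((16)(1 14 2 4 12 6 13 3 9 5 11 7))^(-46) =(16)(1 2 12 13 9 11)(3 5 7 14 4 6)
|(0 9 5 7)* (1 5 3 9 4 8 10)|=|(0 4 8 10 1 5 7)(3 9)|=14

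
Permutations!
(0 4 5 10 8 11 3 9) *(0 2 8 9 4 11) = [11, 1, 8, 4, 5, 10, 6, 7, 0, 2, 9, 3] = (0 11 3 4 5 10 9 2 8)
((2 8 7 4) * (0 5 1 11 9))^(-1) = (0 9 11 1 5)(2 4 7 8)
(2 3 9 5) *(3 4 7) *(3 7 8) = [0, 1, 4, 9, 8, 2, 6, 7, 3, 5] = (2 4 8 3 9 5)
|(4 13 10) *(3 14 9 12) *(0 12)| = |(0 12 3 14 9)(4 13 10)| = 15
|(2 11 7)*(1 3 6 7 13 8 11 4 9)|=21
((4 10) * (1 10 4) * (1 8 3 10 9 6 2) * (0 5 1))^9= (10)(0 9)(1 2)(5 6)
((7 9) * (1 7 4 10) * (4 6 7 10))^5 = ((1 10)(6 7 9))^5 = (1 10)(6 9 7)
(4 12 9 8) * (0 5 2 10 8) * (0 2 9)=(0 5 9 2 10 8 4 12)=[5, 1, 10, 3, 12, 9, 6, 7, 4, 2, 8, 11, 0]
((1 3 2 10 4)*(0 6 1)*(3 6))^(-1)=(0 4 10 2 3)(1 6)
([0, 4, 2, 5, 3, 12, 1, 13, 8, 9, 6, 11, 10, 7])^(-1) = [0, 6, 2, 4, 1, 3, 10, 13, 8, 9, 12, 11, 5, 7]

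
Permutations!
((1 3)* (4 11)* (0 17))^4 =((0 17)(1 3)(4 11))^4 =(17)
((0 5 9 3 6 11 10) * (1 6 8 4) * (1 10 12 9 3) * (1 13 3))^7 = (0 13 1 8 11 10 9 5 3 6 4 12)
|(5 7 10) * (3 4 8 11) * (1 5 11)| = |(1 5 7 10 11 3 4 8)| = 8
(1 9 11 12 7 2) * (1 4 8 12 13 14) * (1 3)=[0, 9, 4, 1, 8, 5, 6, 2, 12, 11, 10, 13, 7, 14, 3]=(1 9 11 13 14 3)(2 4 8 12 7)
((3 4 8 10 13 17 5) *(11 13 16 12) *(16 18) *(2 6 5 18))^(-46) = ((2 6 5 3 4 8 10)(11 13 17 18 16 12))^(-46) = (2 3 10 5 8 6 4)(11 17 16)(12 13 18)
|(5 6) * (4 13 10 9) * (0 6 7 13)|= |(0 6 5 7 13 10 9 4)|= 8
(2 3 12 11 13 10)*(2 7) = (2 3 12 11 13 10 7) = [0, 1, 3, 12, 4, 5, 6, 2, 8, 9, 7, 13, 11, 10]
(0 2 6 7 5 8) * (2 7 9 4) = (0 7 5 8)(2 6 9 4) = [7, 1, 6, 3, 2, 8, 9, 5, 0, 4]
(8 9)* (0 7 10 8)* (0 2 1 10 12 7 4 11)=(0 4 11)(1 10 8 9 2)(7 12)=[4, 10, 1, 3, 11, 5, 6, 12, 9, 2, 8, 0, 7]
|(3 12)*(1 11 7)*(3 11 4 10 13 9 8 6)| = 11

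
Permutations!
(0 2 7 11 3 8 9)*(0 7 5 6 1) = [2, 0, 5, 8, 4, 6, 1, 11, 9, 7, 10, 3] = (0 2 5 6 1)(3 8 9 7 11)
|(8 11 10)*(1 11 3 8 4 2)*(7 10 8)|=8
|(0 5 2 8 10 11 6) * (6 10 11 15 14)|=|(0 5 2 8 11 10 15 14 6)|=9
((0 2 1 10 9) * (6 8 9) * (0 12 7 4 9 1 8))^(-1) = (0 6 10 1 8 2)(4 7 12 9)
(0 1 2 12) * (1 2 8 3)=[2, 8, 12, 1, 4, 5, 6, 7, 3, 9, 10, 11, 0]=(0 2 12)(1 8 3)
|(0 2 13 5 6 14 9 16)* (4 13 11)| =10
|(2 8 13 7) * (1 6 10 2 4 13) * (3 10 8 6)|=6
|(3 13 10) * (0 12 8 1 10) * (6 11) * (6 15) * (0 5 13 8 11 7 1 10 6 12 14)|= 6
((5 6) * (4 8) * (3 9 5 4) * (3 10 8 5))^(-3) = ((3 9)(4 5 6)(8 10))^(-3) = (3 9)(8 10)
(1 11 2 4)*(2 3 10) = (1 11 3 10 2 4) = [0, 11, 4, 10, 1, 5, 6, 7, 8, 9, 2, 3]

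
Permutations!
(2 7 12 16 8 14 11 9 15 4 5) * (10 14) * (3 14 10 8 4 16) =(2 7 12 3 14 11 9 15 16 4 5) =[0, 1, 7, 14, 5, 2, 6, 12, 8, 15, 10, 9, 3, 13, 11, 16, 4]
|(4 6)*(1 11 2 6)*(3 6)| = 6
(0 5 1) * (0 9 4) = [5, 9, 2, 3, 0, 1, 6, 7, 8, 4] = (0 5 1 9 4)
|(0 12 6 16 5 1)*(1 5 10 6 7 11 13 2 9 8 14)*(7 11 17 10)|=45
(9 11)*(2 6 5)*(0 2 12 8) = [2, 1, 6, 3, 4, 12, 5, 7, 0, 11, 10, 9, 8] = (0 2 6 5 12 8)(9 11)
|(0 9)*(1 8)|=2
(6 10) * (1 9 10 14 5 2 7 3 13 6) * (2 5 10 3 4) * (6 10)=(1 9 3 13 10)(2 7 4)(6 14)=[0, 9, 7, 13, 2, 5, 14, 4, 8, 3, 1, 11, 12, 10, 6]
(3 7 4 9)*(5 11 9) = (3 7 4 5 11 9) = [0, 1, 2, 7, 5, 11, 6, 4, 8, 3, 10, 9]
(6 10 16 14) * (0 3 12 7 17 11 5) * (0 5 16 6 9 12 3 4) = (0 4)(6 10)(7 17 11 16 14 9 12) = [4, 1, 2, 3, 0, 5, 10, 17, 8, 12, 6, 16, 7, 13, 9, 15, 14, 11]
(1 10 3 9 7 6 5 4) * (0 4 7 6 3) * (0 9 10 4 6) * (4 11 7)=[6, 11, 2, 10, 1, 4, 5, 3, 8, 0, 9, 7]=(0 6 5 4 1 11 7 3 10 9)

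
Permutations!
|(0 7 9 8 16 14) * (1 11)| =|(0 7 9 8 16 14)(1 11)| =6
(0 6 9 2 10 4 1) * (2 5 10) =(0 6 9 5 10 4 1) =[6, 0, 2, 3, 1, 10, 9, 7, 8, 5, 4]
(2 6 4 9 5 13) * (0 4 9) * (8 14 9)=[4, 1, 6, 3, 0, 13, 8, 7, 14, 5, 10, 11, 12, 2, 9]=(0 4)(2 6 8 14 9 5 13)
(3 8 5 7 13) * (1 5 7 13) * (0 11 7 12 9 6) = [11, 5, 2, 8, 4, 13, 0, 1, 12, 6, 10, 7, 9, 3] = (0 11 7 1 5 13 3 8 12 9 6)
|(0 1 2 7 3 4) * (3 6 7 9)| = 6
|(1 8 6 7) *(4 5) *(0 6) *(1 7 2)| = |(0 6 2 1 8)(4 5)| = 10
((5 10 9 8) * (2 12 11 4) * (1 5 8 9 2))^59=(1 2 4 10 11 5 12)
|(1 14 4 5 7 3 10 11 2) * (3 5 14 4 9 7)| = 10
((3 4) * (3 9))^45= ((3 4 9))^45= (9)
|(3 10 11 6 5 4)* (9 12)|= 6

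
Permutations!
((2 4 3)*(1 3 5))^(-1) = ((1 3 2 4 5))^(-1) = (1 5 4 2 3)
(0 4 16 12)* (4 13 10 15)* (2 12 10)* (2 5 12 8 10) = (0 13 5 12)(2 8 10 15 4 16) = [13, 1, 8, 3, 16, 12, 6, 7, 10, 9, 15, 11, 0, 5, 14, 4, 2]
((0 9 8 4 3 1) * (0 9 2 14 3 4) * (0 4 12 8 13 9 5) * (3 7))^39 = (0 3 2 1 14 5 7)(9 13)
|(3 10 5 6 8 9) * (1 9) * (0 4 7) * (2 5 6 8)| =24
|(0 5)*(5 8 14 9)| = |(0 8 14 9 5)| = 5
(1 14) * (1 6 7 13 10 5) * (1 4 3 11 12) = (1 14 6 7 13 10 5 4 3 11 12) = [0, 14, 2, 11, 3, 4, 7, 13, 8, 9, 5, 12, 1, 10, 6]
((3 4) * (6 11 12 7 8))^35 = ((3 4)(6 11 12 7 8))^35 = (12)(3 4)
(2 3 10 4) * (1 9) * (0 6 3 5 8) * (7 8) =(0 6 3 10 4 2 5 7 8)(1 9) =[6, 9, 5, 10, 2, 7, 3, 8, 0, 1, 4]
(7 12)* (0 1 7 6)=(0 1 7 12 6)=[1, 7, 2, 3, 4, 5, 0, 12, 8, 9, 10, 11, 6]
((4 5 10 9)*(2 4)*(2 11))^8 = ((2 4 5 10 9 11))^8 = (2 5 9)(4 10 11)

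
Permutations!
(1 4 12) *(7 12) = (1 4 7 12) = [0, 4, 2, 3, 7, 5, 6, 12, 8, 9, 10, 11, 1]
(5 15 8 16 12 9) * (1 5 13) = [0, 5, 2, 3, 4, 15, 6, 7, 16, 13, 10, 11, 9, 1, 14, 8, 12] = (1 5 15 8 16 12 9 13)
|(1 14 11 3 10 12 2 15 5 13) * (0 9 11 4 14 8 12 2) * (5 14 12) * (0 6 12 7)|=|(0 9 11 3 10 2 15 14 4 7)(1 8 5 13)(6 12)|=20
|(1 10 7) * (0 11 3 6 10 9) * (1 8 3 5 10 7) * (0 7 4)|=|(0 11 5 10 1 9 7 8 3 6 4)|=11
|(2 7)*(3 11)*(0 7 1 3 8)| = |(0 7 2 1 3 11 8)| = 7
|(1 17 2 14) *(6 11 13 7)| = 4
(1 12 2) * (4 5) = (1 12 2)(4 5) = [0, 12, 1, 3, 5, 4, 6, 7, 8, 9, 10, 11, 2]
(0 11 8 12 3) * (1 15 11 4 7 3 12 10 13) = (0 4 7 3)(1 15 11 8 10 13) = [4, 15, 2, 0, 7, 5, 6, 3, 10, 9, 13, 8, 12, 1, 14, 11]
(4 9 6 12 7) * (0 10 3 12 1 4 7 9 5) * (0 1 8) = (0 10 3 12 9 6 8)(1 4 5) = [10, 4, 2, 12, 5, 1, 8, 7, 0, 6, 3, 11, 9]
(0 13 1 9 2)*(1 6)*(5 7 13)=(0 5 7 13 6 1 9 2)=[5, 9, 0, 3, 4, 7, 1, 13, 8, 2, 10, 11, 12, 6]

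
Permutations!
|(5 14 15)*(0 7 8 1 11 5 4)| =9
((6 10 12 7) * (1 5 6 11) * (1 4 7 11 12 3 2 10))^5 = (1 6 5)(2 3 10)(4 7 12 11)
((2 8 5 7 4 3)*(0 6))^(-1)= (0 6)(2 3 4 7 5 8)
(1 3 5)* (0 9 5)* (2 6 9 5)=(0 5 1 3)(2 6 9)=[5, 3, 6, 0, 4, 1, 9, 7, 8, 2]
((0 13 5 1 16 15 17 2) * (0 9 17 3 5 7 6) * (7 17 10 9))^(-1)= ((0 13 17 2 7 6)(1 16 15 3 5)(9 10))^(-1)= (0 6 7 2 17 13)(1 5 3 15 16)(9 10)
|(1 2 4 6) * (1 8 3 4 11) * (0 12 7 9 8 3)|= 15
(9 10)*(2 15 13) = (2 15 13)(9 10) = [0, 1, 15, 3, 4, 5, 6, 7, 8, 10, 9, 11, 12, 2, 14, 13]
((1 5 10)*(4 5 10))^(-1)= ((1 10)(4 5))^(-1)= (1 10)(4 5)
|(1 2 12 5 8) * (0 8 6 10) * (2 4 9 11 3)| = 12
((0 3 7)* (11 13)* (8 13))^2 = (0 7 3)(8 11 13)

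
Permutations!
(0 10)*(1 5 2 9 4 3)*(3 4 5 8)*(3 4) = (0 10)(1 8 4 3)(2 9 5) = [10, 8, 9, 1, 3, 2, 6, 7, 4, 5, 0]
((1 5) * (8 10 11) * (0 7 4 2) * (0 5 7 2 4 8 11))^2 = ((11)(0 2 5 1 7 8 10))^2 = (11)(0 5 7 10 2 1 8)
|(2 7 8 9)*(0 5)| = 4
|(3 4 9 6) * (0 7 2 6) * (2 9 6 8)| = |(0 7 9)(2 8)(3 4 6)| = 6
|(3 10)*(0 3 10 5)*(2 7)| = |(10)(0 3 5)(2 7)| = 6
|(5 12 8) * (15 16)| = |(5 12 8)(15 16)| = 6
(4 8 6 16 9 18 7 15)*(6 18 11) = (4 8 18 7 15)(6 16 9 11) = [0, 1, 2, 3, 8, 5, 16, 15, 18, 11, 10, 6, 12, 13, 14, 4, 9, 17, 7]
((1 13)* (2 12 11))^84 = ((1 13)(2 12 11))^84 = (13)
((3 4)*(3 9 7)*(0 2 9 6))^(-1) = (0 6 4 3 7 9 2) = ((0 2 9 7 3 4 6))^(-1)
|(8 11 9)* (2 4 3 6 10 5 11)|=9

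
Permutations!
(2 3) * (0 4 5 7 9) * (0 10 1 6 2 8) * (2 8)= (0 4 5 7 9 10 1 6 8)(2 3)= [4, 6, 3, 2, 5, 7, 8, 9, 0, 10, 1]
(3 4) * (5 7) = (3 4)(5 7) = [0, 1, 2, 4, 3, 7, 6, 5]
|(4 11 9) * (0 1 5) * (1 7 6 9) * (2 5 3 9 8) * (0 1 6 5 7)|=10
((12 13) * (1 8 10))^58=((1 8 10)(12 13))^58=(13)(1 8 10)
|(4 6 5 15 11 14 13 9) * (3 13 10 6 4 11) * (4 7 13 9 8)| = 8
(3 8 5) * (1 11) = (1 11)(3 8 5) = [0, 11, 2, 8, 4, 3, 6, 7, 5, 9, 10, 1]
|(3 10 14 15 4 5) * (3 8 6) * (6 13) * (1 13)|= |(1 13 6 3 10 14 15 4 5 8)|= 10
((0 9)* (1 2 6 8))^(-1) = ((0 9)(1 2 6 8))^(-1) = (0 9)(1 8 6 2)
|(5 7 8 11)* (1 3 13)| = 12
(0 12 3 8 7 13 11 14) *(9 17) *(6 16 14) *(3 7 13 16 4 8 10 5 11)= (0 12 7 16 14)(3 10 5 11 6 4 8 13)(9 17)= [12, 1, 2, 10, 8, 11, 4, 16, 13, 17, 5, 6, 7, 3, 0, 15, 14, 9]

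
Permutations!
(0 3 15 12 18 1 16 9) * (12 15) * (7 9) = [3, 16, 2, 12, 4, 5, 6, 9, 8, 0, 10, 11, 18, 13, 14, 15, 7, 17, 1] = (0 3 12 18 1 16 7 9)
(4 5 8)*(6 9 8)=(4 5 6 9 8)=[0, 1, 2, 3, 5, 6, 9, 7, 4, 8]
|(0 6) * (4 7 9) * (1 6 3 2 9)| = 8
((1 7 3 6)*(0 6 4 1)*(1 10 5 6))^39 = (0 6 5 10 4 3 7 1)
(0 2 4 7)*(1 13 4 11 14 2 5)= (0 5 1 13 4 7)(2 11 14)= [5, 13, 11, 3, 7, 1, 6, 0, 8, 9, 10, 14, 12, 4, 2]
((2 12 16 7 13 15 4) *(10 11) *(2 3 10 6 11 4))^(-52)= (2 16 13)(3 4 10)(7 15 12)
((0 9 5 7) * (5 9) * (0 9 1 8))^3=((0 5 7 9 1 8))^3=(0 9)(1 5)(7 8)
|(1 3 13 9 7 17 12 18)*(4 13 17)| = |(1 3 17 12 18)(4 13 9 7)| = 20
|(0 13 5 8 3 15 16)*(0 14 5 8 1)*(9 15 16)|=|(0 13 8 3 16 14 5 1)(9 15)|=8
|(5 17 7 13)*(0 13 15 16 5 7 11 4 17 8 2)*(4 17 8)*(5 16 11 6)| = 11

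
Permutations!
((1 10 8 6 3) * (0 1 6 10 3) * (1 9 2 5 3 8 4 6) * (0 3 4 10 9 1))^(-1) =(10)(0 3 6 4 5 2 9 8 1)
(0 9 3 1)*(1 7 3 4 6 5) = [9, 0, 2, 7, 6, 1, 5, 3, 8, 4] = (0 9 4 6 5 1)(3 7)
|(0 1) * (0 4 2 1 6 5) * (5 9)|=|(0 6 9 5)(1 4 2)|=12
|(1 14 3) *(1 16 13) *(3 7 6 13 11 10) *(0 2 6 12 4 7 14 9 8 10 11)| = 30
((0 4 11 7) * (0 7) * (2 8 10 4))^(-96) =((0 2 8 10 4 11))^(-96) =(11)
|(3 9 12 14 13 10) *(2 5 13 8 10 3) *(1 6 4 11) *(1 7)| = 45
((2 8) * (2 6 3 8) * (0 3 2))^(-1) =(0 2 6 8 3)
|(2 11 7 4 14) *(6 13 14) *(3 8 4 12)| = |(2 11 7 12 3 8 4 6 13 14)| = 10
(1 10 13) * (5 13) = (1 10 5 13) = [0, 10, 2, 3, 4, 13, 6, 7, 8, 9, 5, 11, 12, 1]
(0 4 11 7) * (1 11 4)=[1, 11, 2, 3, 4, 5, 6, 0, 8, 9, 10, 7]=(0 1 11 7)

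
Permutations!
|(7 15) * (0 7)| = 3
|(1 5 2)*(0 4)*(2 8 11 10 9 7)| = 8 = |(0 4)(1 5 8 11 10 9 7 2)|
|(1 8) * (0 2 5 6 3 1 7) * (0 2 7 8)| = 7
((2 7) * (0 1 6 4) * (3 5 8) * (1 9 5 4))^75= (0 8)(1 6)(2 7)(3 9)(4 5)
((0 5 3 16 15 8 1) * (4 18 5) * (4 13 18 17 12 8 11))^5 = (0 16 12 18 11 1 3 17 13 15 8 5 4)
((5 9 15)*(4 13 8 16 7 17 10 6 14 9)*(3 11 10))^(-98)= ((3 11 10 6 14 9 15 5 4 13 8 16 7 17))^(-98)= (17)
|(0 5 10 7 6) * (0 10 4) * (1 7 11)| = |(0 5 4)(1 7 6 10 11)| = 15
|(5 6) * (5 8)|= |(5 6 8)|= 3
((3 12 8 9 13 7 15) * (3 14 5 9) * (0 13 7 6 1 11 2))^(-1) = ((0 13 6 1 11 2)(3 12 8)(5 9 7 15 14))^(-1) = (0 2 11 1 6 13)(3 8 12)(5 14 15 7 9)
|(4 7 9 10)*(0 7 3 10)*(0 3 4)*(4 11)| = |(0 7 9 3 10)(4 11)| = 10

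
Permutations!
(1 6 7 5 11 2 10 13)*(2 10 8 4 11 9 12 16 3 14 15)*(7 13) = (1 6 13)(2 8 4 11 10 7 5 9 12 16 3 14 15) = [0, 6, 8, 14, 11, 9, 13, 5, 4, 12, 7, 10, 16, 1, 15, 2, 3]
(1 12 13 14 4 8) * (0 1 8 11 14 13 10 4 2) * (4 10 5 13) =[1, 12, 0, 3, 11, 13, 6, 7, 8, 9, 10, 14, 5, 4, 2] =(0 1 12 5 13 4 11 14 2)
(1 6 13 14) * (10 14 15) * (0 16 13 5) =(0 16 13 15 10 14 1 6 5) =[16, 6, 2, 3, 4, 0, 5, 7, 8, 9, 14, 11, 12, 15, 1, 10, 13]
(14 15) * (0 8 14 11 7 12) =(0 8 14 15 11 7 12) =[8, 1, 2, 3, 4, 5, 6, 12, 14, 9, 10, 7, 0, 13, 15, 11]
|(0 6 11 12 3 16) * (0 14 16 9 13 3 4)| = |(0 6 11 12 4)(3 9 13)(14 16)| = 30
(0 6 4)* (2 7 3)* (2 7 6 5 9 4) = (0 5 9 4)(2 6)(3 7) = [5, 1, 6, 7, 0, 9, 2, 3, 8, 4]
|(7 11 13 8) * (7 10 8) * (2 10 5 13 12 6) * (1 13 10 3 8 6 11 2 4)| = |(1 13 7 2 3 8 5 10 6 4)(11 12)| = 10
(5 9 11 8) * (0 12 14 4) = [12, 1, 2, 3, 0, 9, 6, 7, 5, 11, 10, 8, 14, 13, 4] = (0 12 14 4)(5 9 11 8)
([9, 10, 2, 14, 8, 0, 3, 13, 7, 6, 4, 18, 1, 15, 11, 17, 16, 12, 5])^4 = [14, 7, 2, 5, 15, 3, 18, 12, 17, 11, 13, 9, 8, 1, 0, 10, 16, 4, 6]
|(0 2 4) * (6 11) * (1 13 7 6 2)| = 8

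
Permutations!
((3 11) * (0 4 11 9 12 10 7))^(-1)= ((0 4 11 3 9 12 10 7))^(-1)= (0 7 10 12 9 3 11 4)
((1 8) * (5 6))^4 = (8)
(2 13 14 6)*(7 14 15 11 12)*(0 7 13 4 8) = [7, 1, 4, 3, 8, 5, 2, 14, 0, 9, 10, 12, 13, 15, 6, 11] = (0 7 14 6 2 4 8)(11 12 13 15)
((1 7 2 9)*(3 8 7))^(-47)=(1 3 8 7 2 9)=((1 3 8 7 2 9))^(-47)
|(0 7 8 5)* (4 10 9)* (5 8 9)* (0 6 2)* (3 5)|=|(0 7 9 4 10 3 5 6 2)|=9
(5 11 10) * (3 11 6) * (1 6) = (1 6 3 11 10 5) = [0, 6, 2, 11, 4, 1, 3, 7, 8, 9, 5, 10]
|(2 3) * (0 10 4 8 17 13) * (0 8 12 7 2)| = |(0 10 4 12 7 2 3)(8 17 13)| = 21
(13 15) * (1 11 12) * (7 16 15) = (1 11 12)(7 16 15 13) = [0, 11, 2, 3, 4, 5, 6, 16, 8, 9, 10, 12, 1, 7, 14, 13, 15]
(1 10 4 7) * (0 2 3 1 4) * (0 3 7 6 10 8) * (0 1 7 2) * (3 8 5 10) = (1 5 10 8)(3 7 4 6) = [0, 5, 2, 7, 6, 10, 3, 4, 1, 9, 8]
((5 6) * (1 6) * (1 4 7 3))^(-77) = (1 6 5 4 7 3)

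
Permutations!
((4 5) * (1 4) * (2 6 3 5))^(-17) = (1 4 2 6 3 5)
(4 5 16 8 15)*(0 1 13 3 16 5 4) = (0 1 13 3 16 8 15) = [1, 13, 2, 16, 4, 5, 6, 7, 15, 9, 10, 11, 12, 3, 14, 0, 8]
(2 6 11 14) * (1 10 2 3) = (1 10 2 6 11 14 3) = [0, 10, 6, 1, 4, 5, 11, 7, 8, 9, 2, 14, 12, 13, 3]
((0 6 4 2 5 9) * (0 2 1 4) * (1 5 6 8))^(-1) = (0 6 2 9 5 4 1 8)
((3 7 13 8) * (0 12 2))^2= ((0 12 2)(3 7 13 8))^2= (0 2 12)(3 13)(7 8)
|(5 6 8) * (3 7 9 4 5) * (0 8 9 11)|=20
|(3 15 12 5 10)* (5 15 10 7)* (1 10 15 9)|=6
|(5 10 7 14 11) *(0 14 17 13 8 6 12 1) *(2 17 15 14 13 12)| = |(0 13 8 6 2 17 12 1)(5 10 7 15 14 11)| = 24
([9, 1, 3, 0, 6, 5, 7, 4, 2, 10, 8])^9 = [8, 1, 9, 10, 4, 5, 6, 7, 0, 2, 3]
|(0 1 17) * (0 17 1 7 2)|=3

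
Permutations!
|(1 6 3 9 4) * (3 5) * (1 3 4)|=6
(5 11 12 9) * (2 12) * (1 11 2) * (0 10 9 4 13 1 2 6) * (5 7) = (0 10 9 7 5 6)(1 11 2 12 4 13) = [10, 11, 12, 3, 13, 6, 0, 5, 8, 7, 9, 2, 4, 1]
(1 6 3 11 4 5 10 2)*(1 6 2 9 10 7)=(1 2 6 3 11 4 5 7)(9 10)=[0, 2, 6, 11, 5, 7, 3, 1, 8, 10, 9, 4]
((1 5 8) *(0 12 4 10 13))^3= (0 10 12 13 4)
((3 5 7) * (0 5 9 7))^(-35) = (0 5)(3 9 7)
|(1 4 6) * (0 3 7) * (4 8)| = |(0 3 7)(1 8 4 6)| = 12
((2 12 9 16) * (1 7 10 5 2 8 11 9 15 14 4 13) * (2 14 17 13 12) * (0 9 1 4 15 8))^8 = ((0 9 16)(1 7 10 5 14 15 17 13 4 12 8 11))^8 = (0 16 9)(1 4 14)(5 11 13)(7 12 15)(8 17 10)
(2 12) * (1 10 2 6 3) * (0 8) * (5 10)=[8, 5, 12, 1, 4, 10, 3, 7, 0, 9, 2, 11, 6]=(0 8)(1 5 10 2 12 6 3)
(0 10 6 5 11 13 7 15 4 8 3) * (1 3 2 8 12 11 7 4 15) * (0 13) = (15)(0 10 6 5 7 1 3 13 4 12 11)(2 8) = [10, 3, 8, 13, 12, 7, 5, 1, 2, 9, 6, 0, 11, 4, 14, 15]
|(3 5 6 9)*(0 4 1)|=12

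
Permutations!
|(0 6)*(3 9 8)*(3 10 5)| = 10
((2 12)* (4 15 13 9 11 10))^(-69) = ((2 12)(4 15 13 9 11 10))^(-69) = (2 12)(4 9)(10 13)(11 15)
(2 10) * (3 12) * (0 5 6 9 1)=[5, 0, 10, 12, 4, 6, 9, 7, 8, 1, 2, 11, 3]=(0 5 6 9 1)(2 10)(3 12)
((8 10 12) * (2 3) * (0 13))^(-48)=(13)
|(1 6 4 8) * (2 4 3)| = 6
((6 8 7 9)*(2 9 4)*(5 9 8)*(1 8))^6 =(9)(1 8 7 4 2)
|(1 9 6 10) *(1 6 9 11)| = |(1 11)(6 10)| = 2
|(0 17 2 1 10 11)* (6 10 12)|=8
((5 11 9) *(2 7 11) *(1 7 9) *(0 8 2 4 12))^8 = ((0 8 2 9 5 4 12)(1 7 11))^8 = (0 8 2 9 5 4 12)(1 11 7)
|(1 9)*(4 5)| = |(1 9)(4 5)| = 2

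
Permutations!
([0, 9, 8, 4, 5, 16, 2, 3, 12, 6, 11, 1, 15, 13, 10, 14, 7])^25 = (16)(1 12)(2 10)(6 14)(8 11)(9 15)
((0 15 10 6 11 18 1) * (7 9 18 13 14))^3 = (0 6 14 18 15 11 7 1 10 13 9) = ((0 15 10 6 11 13 14 7 9 18 1))^3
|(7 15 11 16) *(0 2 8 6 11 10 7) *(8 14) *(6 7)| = |(0 2 14 8 7 15 10 6 11 16)| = 10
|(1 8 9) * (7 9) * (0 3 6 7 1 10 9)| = 4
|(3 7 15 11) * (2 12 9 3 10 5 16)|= 10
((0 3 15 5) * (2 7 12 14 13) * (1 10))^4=(15)(2 13 14 12 7)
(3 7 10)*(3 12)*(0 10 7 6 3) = (0 10 12)(3 6) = [10, 1, 2, 6, 4, 5, 3, 7, 8, 9, 12, 11, 0]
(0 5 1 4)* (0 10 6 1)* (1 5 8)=(0 8 1 4 10 6 5)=[8, 4, 2, 3, 10, 0, 5, 7, 1, 9, 6]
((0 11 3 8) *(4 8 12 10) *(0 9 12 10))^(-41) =(0 12 9 8 4 10 3 11)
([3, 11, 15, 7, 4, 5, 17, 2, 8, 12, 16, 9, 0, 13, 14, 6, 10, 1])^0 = (17)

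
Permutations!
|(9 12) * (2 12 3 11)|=5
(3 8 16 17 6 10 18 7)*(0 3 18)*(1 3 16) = (0 16 17 6 10)(1 3 8)(7 18) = [16, 3, 2, 8, 4, 5, 10, 18, 1, 9, 0, 11, 12, 13, 14, 15, 17, 6, 7]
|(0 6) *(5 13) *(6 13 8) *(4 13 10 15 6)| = |(0 10 15 6)(4 13 5 8)| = 4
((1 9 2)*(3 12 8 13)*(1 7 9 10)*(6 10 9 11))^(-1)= (1 10 6 11 7 2 9)(3 13 8 12)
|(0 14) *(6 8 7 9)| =|(0 14)(6 8 7 9)| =4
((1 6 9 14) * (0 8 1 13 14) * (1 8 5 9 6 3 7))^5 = (0 9 5)(1 7 3)(13 14)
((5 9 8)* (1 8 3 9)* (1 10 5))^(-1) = (1 8)(3 9)(5 10) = ((1 8)(3 9)(5 10))^(-1)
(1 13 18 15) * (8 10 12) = [0, 13, 2, 3, 4, 5, 6, 7, 10, 9, 12, 11, 8, 18, 14, 1, 16, 17, 15] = (1 13 18 15)(8 10 12)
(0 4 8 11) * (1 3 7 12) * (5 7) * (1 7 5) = (0 4 8 11)(1 3)(7 12) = [4, 3, 2, 1, 8, 5, 6, 12, 11, 9, 10, 0, 7]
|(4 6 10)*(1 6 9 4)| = |(1 6 10)(4 9)| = 6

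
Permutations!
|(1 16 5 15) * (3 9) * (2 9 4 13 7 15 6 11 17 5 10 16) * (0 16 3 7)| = |(0 16 10 3 4 13)(1 2 9 7 15)(5 6 11 17)| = 60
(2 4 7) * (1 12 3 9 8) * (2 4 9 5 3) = (1 12 2 9 8)(3 5)(4 7) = [0, 12, 9, 5, 7, 3, 6, 4, 1, 8, 10, 11, 2]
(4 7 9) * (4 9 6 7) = (9)(6 7) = [0, 1, 2, 3, 4, 5, 7, 6, 8, 9]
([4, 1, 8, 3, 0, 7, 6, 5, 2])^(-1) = [4, 1, 8, 3, 0, 7, 6, 5, 2]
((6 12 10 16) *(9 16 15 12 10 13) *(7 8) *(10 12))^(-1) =((6 12 13 9 16)(7 8)(10 15))^(-1) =(6 16 9 13 12)(7 8)(10 15)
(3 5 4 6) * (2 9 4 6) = (2 9 4)(3 5 6) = [0, 1, 9, 5, 2, 6, 3, 7, 8, 4]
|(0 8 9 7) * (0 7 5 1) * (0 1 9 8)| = |(5 9)| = 2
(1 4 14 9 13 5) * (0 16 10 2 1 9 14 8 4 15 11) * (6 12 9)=(0 16 10 2 1 15 11)(4 8)(5 6 12 9 13)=[16, 15, 1, 3, 8, 6, 12, 7, 4, 13, 2, 0, 9, 5, 14, 11, 10]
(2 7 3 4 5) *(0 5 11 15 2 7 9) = [5, 1, 9, 4, 11, 7, 6, 3, 8, 0, 10, 15, 12, 13, 14, 2] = (0 5 7 3 4 11 15 2 9)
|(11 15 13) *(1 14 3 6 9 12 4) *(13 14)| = |(1 13 11 15 14 3 6 9 12 4)| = 10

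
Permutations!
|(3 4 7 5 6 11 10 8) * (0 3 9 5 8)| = 10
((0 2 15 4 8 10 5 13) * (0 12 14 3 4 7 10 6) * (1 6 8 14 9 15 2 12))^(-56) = ((0 12 9 15 7 10 5 13 1 6)(3 4 14))^(-56) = (0 7 1 9 5)(3 4 14)(6 15 13 12 10)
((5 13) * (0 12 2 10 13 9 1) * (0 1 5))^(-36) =(0 13 10 2 12)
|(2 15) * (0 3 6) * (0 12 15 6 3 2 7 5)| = 7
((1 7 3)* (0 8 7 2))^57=(0 3)(1 8)(2 7)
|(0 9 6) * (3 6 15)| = |(0 9 15 3 6)| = 5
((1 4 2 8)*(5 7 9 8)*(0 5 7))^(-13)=(0 5)(1 8 9 7 2 4)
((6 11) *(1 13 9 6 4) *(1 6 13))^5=(4 11 6)(9 13)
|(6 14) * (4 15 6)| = 4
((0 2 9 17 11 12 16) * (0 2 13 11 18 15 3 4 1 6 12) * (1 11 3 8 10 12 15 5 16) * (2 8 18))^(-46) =(0 11 4 3 13)(1 12 10 8 16 5 18 15 6)(2 17 9)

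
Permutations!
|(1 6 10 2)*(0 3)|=4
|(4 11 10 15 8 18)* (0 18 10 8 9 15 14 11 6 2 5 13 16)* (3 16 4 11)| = 40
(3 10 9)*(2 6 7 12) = [0, 1, 6, 10, 4, 5, 7, 12, 8, 3, 9, 11, 2] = (2 6 7 12)(3 10 9)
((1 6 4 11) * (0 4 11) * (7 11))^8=(11)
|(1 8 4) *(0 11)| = |(0 11)(1 8 4)| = 6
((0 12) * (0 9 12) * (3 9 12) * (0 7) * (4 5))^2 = (12)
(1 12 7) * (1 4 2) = (1 12 7 4 2) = [0, 12, 1, 3, 2, 5, 6, 4, 8, 9, 10, 11, 7]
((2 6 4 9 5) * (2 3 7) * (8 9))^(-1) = (2 7 3 5 9 8 4 6) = ((2 6 4 8 9 5 3 7))^(-1)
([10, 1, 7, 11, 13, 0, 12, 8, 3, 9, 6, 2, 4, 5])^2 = (0 6 4 5 10 12 13)(2 8 11 7 3)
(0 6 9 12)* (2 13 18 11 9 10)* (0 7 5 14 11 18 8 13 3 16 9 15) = (18)(0 6 10 2 3 16 9 12 7 5 14 11 15)(8 13) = [6, 1, 3, 16, 4, 14, 10, 5, 13, 12, 2, 15, 7, 8, 11, 0, 9, 17, 18]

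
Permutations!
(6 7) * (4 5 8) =(4 5 8)(6 7) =[0, 1, 2, 3, 5, 8, 7, 6, 4]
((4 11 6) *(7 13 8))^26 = (4 6 11)(7 8 13)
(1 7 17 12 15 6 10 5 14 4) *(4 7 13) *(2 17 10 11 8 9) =(1 13 4)(2 17 12 15 6 11 8 9)(5 14 7 10) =[0, 13, 17, 3, 1, 14, 11, 10, 9, 2, 5, 8, 15, 4, 7, 6, 16, 12]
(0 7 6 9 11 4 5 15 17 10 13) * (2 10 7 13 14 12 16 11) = (0 13)(2 10 14 12 16 11 4 5 15 17 7 6 9) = [13, 1, 10, 3, 5, 15, 9, 6, 8, 2, 14, 4, 16, 0, 12, 17, 11, 7]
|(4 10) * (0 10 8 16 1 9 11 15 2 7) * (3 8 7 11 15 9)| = |(0 10 4 7)(1 3 8 16)(2 11 9 15)| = 4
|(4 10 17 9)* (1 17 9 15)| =|(1 17 15)(4 10 9)| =3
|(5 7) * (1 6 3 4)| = 4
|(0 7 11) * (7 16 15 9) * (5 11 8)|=|(0 16 15 9 7 8 5 11)|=8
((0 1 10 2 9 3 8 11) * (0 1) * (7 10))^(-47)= (1 7 10 2 9 3 8 11)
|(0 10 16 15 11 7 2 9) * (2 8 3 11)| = |(0 10 16 15 2 9)(3 11 7 8)| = 12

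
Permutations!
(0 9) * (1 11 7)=[9, 11, 2, 3, 4, 5, 6, 1, 8, 0, 10, 7]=(0 9)(1 11 7)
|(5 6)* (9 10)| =|(5 6)(9 10)| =2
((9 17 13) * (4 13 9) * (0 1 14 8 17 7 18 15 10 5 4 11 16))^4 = (0 17 15 13 1 9 10 11 14 7 5 16 8 18 4)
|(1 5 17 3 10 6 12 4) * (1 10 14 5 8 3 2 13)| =|(1 8 3 14 5 17 2 13)(4 10 6 12)| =8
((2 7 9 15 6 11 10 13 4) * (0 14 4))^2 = (0 4 7 15 11 13 14 2 9 6 10)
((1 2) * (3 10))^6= (10)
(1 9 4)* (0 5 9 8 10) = (0 5 9 4 1 8 10) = [5, 8, 2, 3, 1, 9, 6, 7, 10, 4, 0]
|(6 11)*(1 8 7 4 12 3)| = 6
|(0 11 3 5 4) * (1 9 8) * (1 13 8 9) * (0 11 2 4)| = 6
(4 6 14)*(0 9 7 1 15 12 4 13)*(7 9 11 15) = (0 11 15 12 4 6 14 13)(1 7) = [11, 7, 2, 3, 6, 5, 14, 1, 8, 9, 10, 15, 4, 0, 13, 12]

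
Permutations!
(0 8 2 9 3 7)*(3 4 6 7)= (0 8 2 9 4 6 7)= [8, 1, 9, 3, 6, 5, 7, 0, 2, 4]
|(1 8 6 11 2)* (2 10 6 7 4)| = 15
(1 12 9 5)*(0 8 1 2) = (0 8 1 12 9 5 2) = [8, 12, 0, 3, 4, 2, 6, 7, 1, 5, 10, 11, 9]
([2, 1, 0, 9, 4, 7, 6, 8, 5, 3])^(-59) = [2, 1, 0, 9, 4, 7, 6, 8, 5, 3]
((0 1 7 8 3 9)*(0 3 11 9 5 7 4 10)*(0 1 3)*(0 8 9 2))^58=((0 3 5 7 9 8 11 2)(1 4 10))^58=(0 5 9 11)(1 4 10)(2 3 7 8)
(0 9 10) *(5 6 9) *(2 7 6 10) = (0 5 10)(2 7 6 9) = [5, 1, 7, 3, 4, 10, 9, 6, 8, 2, 0]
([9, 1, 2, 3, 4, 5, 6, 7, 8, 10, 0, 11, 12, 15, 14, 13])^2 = (15)(0 10 9)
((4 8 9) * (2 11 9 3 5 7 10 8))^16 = (11)(3 5 7 10 8) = ((2 11 9 4)(3 5 7 10 8))^16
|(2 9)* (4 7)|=|(2 9)(4 7)|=2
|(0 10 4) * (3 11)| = 6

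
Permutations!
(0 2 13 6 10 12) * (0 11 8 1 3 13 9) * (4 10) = (0 2 9)(1 3 13 6 4 10 12 11 8) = [2, 3, 9, 13, 10, 5, 4, 7, 1, 0, 12, 8, 11, 6]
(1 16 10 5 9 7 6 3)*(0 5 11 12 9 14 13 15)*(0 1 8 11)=[5, 16, 2, 8, 4, 14, 3, 6, 11, 7, 0, 12, 9, 15, 13, 1, 10]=(0 5 14 13 15 1 16 10)(3 8 11 12 9 7 6)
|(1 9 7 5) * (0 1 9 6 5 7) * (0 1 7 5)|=|(0 7 5 9 1 6)|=6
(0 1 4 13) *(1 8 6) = [8, 4, 2, 3, 13, 5, 1, 7, 6, 9, 10, 11, 12, 0] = (0 8 6 1 4 13)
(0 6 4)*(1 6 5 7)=(0 5 7 1 6 4)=[5, 6, 2, 3, 0, 7, 4, 1]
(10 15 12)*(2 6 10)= [0, 1, 6, 3, 4, 5, 10, 7, 8, 9, 15, 11, 2, 13, 14, 12]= (2 6 10 15 12)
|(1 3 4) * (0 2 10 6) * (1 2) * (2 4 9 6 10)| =|(10)(0 1 3 9 6)| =5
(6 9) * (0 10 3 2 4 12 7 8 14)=(0 10 3 2 4 12 7 8 14)(6 9)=[10, 1, 4, 2, 12, 5, 9, 8, 14, 6, 3, 11, 7, 13, 0]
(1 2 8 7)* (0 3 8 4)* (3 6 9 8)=(0 6 9 8 7 1 2 4)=[6, 2, 4, 3, 0, 5, 9, 1, 7, 8]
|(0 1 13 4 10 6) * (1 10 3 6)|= 7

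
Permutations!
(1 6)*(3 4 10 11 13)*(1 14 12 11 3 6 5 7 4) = (1 5 7 4 10 3)(6 14 12 11 13) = [0, 5, 2, 1, 10, 7, 14, 4, 8, 9, 3, 13, 11, 6, 12]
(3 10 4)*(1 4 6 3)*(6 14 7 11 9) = [0, 4, 2, 10, 1, 5, 3, 11, 8, 6, 14, 9, 12, 13, 7] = (1 4)(3 10 14 7 11 9 6)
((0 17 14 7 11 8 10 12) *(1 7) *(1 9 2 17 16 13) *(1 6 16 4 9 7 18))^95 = ((0 4 9 2 17 14 7 11 8 10 12)(1 18)(6 16 13))^95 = (0 11 2 12 7 9 10 14 4 8 17)(1 18)(6 13 16)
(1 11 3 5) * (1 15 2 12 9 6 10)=(1 11 3 5 15 2 12 9 6 10)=[0, 11, 12, 5, 4, 15, 10, 7, 8, 6, 1, 3, 9, 13, 14, 2]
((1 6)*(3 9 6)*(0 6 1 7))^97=((0 6 7)(1 3 9))^97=(0 6 7)(1 3 9)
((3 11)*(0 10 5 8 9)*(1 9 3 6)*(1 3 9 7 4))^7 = (0 5 9 10 8)(1 7 4)(3 11 6)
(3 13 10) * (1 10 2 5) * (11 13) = (1 10 3 11 13 2 5) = [0, 10, 5, 11, 4, 1, 6, 7, 8, 9, 3, 13, 12, 2]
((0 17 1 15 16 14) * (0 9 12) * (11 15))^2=(0 1 15 14 12 17 11 16 9)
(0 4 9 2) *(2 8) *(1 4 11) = [11, 4, 0, 3, 9, 5, 6, 7, 2, 8, 10, 1] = (0 11 1 4 9 8 2)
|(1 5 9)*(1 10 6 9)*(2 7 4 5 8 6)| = |(1 8 6 9 10 2 7 4 5)| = 9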